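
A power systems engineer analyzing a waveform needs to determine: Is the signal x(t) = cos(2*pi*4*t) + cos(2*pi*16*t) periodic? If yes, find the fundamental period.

f1 = 4 Hz, f2 = 16 Hz
Period T1 = 1/4, T2 = 1/16
Ratio T1/T2 = 16/4, which is rational.
The signal is periodic with fundamental period T = 1/GCD(4,16) = 1/4 s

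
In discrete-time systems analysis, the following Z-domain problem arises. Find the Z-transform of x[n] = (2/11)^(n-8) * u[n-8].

Time-shifting property: if X(z) = Z{x[n]}, then Z{x[n-d]} = z^(-d) * X(z)
X(z) = z/(z - 2/11) for x[n] = (2/11)^n * u[n]
Z{x[n-8]} = z^(-8) * z/(z - 2/11) = z^(-7)/(z - 2/11)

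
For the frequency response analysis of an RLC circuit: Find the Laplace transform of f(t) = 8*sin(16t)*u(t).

Standard pair: sin(wt)*u(t) <-> w/(s^2+w^2)
With w = 16: L{8*sin(16t)*u(t)} = 128/(s^2+256)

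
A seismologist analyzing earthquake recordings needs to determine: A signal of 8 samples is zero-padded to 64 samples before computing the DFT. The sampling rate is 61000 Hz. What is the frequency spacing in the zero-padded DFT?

Original DFT: N = 8, resolution = f_s/N = 61000/8 = 7625 Hz
Zero-padded DFT: N = 64, resolution = f_s/N = 61000/64 = 7625/8 Hz
Zero-padding interpolates the spectrum (finer frequency grid)
but does NOT improve the true spectral resolution (ability to resolve close frequencies).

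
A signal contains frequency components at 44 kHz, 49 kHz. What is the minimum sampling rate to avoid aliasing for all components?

The highest frequency component is f_max = 49 kHz.
Nyquist rate = 2 * f_max = 2 * 49 kHz = 98 kHz.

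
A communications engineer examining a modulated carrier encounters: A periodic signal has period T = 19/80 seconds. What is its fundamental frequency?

The fundamental frequency is the reciprocal of the period.
f = 1/T = 1/(19/80) = 80/19 Hz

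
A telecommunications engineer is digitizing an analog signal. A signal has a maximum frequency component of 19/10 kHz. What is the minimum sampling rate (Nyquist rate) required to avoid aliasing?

By the Nyquist-Shannon sampling theorem,
the minimum sampling rate (Nyquist rate) must be at least 2 * f_max.
Nyquist rate = 2 * 19/10 kHz = 19/5 kHz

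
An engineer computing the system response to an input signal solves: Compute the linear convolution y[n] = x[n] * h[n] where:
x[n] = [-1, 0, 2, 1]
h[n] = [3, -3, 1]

y[n] = sum_k x[k]*h[n-k]. Output length = len(x) + len(h) - 1 = 4 + 3 - 1 = 6.
y[0] = -1*3 = -3
y[1] = 0*3 + -1*-3 = 3
y[2] = 2*3 + 0*-3 + -1*1 = 5
y[3] = 1*3 + 2*-3 + 0*1 = -3
y[4] = 1*-3 + 2*1 = -1
y[5] = 1*1 = 1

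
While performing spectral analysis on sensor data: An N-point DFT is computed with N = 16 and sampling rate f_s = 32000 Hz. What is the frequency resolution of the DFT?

DFT frequency resolution = f_s / N
= 32000 / 16 = 2000 Hz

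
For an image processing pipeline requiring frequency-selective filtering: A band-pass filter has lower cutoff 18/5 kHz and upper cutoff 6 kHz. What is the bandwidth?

Bandwidth = f_high - f_low
= 6 kHz - 18/5 kHz = 12/5 kHz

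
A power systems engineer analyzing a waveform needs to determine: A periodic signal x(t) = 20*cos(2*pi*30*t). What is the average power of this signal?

Average power of A*cos(wt) is A^2/2.
P = 20^2 / 2 = 400/2 = 200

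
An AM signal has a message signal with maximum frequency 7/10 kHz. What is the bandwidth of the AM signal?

In AM (double-sideband), the bandwidth is twice the message frequency.
BW = 2 * f_m = 2 * 7/10 kHz = 7/5 kHz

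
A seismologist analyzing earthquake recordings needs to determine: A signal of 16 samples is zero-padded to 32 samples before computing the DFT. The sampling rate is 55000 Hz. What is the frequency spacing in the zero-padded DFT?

Original DFT: N = 16, resolution = f_s/N = 55000/16 = 6875/2 Hz
Zero-padded DFT: N = 32, resolution = f_s/N = 55000/32 = 6875/4 Hz
Zero-padding interpolates the spectrum (finer frequency grid)
but does NOT improve the true spectral resolution (ability to resolve close frequencies).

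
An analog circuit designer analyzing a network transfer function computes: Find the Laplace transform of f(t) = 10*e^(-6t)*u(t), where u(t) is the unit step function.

Standard Laplace transform pair:
e^(-at)*u(t) <-> 1/(s+a)
With a = 6: L{10*e^(-6t)*u(t)} = 10/(s+6), ROC: Re(s) > -6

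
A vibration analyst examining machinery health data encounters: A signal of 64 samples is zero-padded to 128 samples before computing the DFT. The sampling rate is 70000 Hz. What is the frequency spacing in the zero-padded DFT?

Original DFT: N = 64, resolution = f_s/N = 70000/64 = 4375/4 Hz
Zero-padded DFT: N = 128, resolution = f_s/N = 70000/128 = 4375/8 Hz
Zero-padding interpolates the spectrum (finer frequency grid)
but does NOT improve the true spectral resolution (ability to resolve close frequencies).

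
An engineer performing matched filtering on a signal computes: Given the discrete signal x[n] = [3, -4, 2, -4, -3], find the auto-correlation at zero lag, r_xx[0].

The auto-correlation at zero lag r_xx[0] equals the signal energy.
r_xx[0] = sum of x[n]^2 = 3^2 + (-4)^2 + 2^2 + (-4)^2 + (-3)^2
= 9 + 16 + 4 + 16 + 9 = 54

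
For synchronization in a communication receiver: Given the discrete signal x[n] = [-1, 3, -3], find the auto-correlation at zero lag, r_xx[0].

The auto-correlation at zero lag r_xx[0] equals the signal energy.
r_xx[0] = sum of x[n]^2 = (-1)^2 + 3^2 + (-3)^2
= 1 + 9 + 9 = 19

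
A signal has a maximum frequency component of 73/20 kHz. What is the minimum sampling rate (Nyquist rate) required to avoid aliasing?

By the Nyquist-Shannon sampling theorem,
the minimum sampling rate (Nyquist rate) must be at least 2 * f_max.
Nyquist rate = 2 * 73/20 kHz = 73/10 kHz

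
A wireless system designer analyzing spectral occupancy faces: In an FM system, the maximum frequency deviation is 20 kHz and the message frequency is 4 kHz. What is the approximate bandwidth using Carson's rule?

Carson's rule: BW = 2*(delta_f + f_m)
= 2*(20 + 4) kHz = 48 kHz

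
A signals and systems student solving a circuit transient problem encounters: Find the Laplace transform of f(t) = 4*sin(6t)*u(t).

Standard pair: sin(wt)*u(t) <-> w/(s^2+w^2)
With w = 6: L{4*sin(6t)*u(t)} = 24/(s^2+36)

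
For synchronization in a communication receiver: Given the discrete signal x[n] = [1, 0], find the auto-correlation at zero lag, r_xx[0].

The auto-correlation at zero lag r_xx[0] equals the signal energy.
r_xx[0] = sum of x[n]^2 = 1^2 + 0^2
= 1 + 0 = 1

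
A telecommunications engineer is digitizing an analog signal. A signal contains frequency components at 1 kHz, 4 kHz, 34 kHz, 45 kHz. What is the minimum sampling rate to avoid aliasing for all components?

The highest frequency component is f_max = 45 kHz.
Nyquist rate = 2 * f_max = 2 * 45 kHz = 90 kHz.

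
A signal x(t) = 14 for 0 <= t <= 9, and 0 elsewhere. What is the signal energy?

Energy = integral of |x(t)|^2 dt over the signal duration
= 14^2 * 9 = 196 * 9 = 1764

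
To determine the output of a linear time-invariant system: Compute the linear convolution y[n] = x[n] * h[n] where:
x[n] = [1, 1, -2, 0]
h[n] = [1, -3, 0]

y[n] = sum_k x[k]*h[n-k]. Output length = len(x) + len(h) - 1 = 4 + 3 - 1 = 6.
y[0] = 1*1 = 1
y[1] = 1*1 + 1*-3 = -2
y[2] = -2*1 + 1*-3 + 1*0 = -5
y[3] = 0*1 + -2*-3 + 1*0 = 6
y[4] = 0*-3 + -2*0 = 0
y[5] = 0*0 = 0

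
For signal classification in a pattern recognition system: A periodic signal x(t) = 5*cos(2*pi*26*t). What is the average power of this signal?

Average power of A*cos(wt) is A^2/2.
P = 5^2 / 2 = 25/2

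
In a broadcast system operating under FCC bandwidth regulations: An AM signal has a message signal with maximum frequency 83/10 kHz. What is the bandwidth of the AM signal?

In AM (double-sideband), the bandwidth is twice the message frequency.
BW = 2 * f_m = 2 * 83/10 kHz = 83/5 kHz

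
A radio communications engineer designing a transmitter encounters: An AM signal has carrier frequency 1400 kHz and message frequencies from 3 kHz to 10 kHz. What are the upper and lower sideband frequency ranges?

Upper sideband (USB) = fc + [fm_low, fm_high] = 1400 + [3, 10] = [1403, 1410] kHz
Lower sideband (LSB) = fc - [fm_high, fm_low] = 1400 - [10, 3] = [1390, 1397] kHz
Total occupied spectrum: 1390 kHz to 1410 kHz (plus carrier at 1400 kHz)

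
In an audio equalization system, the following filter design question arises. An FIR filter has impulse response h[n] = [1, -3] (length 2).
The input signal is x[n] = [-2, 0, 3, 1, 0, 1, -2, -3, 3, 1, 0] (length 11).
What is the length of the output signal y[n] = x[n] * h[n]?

For linear convolution, the output length is:
len(y) = len(x) + len(h) - 1 = 11 + 2 - 1 = 12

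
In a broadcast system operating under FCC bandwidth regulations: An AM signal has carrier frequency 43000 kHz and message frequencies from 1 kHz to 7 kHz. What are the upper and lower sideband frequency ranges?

Upper sideband (USB) = fc + [fm_low, fm_high] = 43000 + [1, 7] = [43001, 43007] kHz
Lower sideband (LSB) = fc - [fm_high, fm_low] = 43000 - [7, 1] = [42993, 42999] kHz
Total occupied spectrum: 42993 kHz to 43007 kHz (plus carrier at 43000 kHz)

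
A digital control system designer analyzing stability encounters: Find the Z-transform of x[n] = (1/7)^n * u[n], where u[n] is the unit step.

The Z-transform of a^n * u[n] is z/(z-a) for |z| > |a|.
Here a = 1/7, so X(z) = z/(z - (1/7)) = 7z/(7z - 1)
ROC: |z| > 1/7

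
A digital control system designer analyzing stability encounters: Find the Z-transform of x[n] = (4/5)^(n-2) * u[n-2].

Time-shifting property: if X(z) = Z{x[n]}, then Z{x[n-d]} = z^(-d) * X(z)
X(z) = z/(z - 4/5) for x[n] = (4/5)^n * u[n]
Z{x[n-2]} = z^(-2) * z/(z - 4/5) = z^(-1)/(z - 4/5)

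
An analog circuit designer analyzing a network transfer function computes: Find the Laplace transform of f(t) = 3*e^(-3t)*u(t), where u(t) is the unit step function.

Standard Laplace transform pair:
e^(-at)*u(t) <-> 1/(s+a)
With a = 3: L{3*e^(-3t)*u(t)} = 3/(s+3), ROC: Re(s) > -3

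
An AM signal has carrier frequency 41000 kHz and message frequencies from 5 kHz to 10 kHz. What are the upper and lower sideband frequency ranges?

Upper sideband (USB) = fc + [fm_low, fm_high] = 41000 + [5, 10] = [41005, 41010] kHz
Lower sideband (LSB) = fc - [fm_high, fm_low] = 41000 - [10, 5] = [40990, 40995] kHz
Total occupied spectrum: 40990 kHz to 41010 kHz (plus carrier at 41000 kHz)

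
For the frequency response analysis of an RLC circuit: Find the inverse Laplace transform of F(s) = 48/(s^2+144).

Standard pair: w/(s^2+w^2) <-> sin(wt)*u(t)
Recognize w^2 = 144, so w = 12; numerator 48 = 4*12.
f(t) = 4*sin(12t)*u(t)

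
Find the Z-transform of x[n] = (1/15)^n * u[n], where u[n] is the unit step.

The Z-transform of a^n * u[n] is z/(z-a) for |z| > |a|.
Here a = 1/15, so X(z) = z/(z - (1/15)) = 15z/(15z - 1)
ROC: |z| > 1/15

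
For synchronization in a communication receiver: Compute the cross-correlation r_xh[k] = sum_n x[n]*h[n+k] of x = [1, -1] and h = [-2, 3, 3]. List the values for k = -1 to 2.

Both sequences indexed from 0 and zero outside their support.
Lags with overlap: k = -1 to 2.
  r_xh[-1] = x[1]*h[0] = 2
  r_xh[0] = x[0]*h[0] + x[1]*h[1] = -5
  r_xh[1] = x[0]*h[1] + x[1]*h[2] = 0
  r_xh[2] = x[0]*h[2] = 3
r_xh = [2, -5, 0, 3] (for k = -1, ..., 2)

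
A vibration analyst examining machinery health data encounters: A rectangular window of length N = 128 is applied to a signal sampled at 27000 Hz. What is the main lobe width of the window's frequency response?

For a rectangular window of length N,
the main lobe width in frequency is 2*f_s/N.
= 2*27000/128 = 3375/8 Hz
This determines the minimum frequency separation for resolving two sinusoids.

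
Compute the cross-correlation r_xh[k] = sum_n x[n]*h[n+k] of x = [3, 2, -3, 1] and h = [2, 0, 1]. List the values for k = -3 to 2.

Both sequences indexed from 0 and zero outside their support.
Lags with overlap: k = -3 to 2.
  r_xh[-3] = x[3]*h[0] = 2
  r_xh[-2] = x[2]*h[0] + x[3]*h[1] = -6
  r_xh[-1] = x[1]*h[0] + x[2]*h[1] + x[3]*h[2] = 5
  r_xh[0] = x[0]*h[0] + x[1]*h[1] + x[2]*h[2] = 3
  r_xh[1] = x[0]*h[1] + x[1]*h[2] = 2
  r_xh[2] = x[0]*h[2] = 3
r_xh = [2, -6, 5, 3, 2, 3] (for k = -3, ..., 2)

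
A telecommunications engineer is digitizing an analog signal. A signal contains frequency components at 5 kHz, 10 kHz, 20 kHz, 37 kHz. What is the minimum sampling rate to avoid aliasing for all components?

The highest frequency component is f_max = 37 kHz.
Nyquist rate = 2 * f_max = 2 * 37 kHz = 74 kHz.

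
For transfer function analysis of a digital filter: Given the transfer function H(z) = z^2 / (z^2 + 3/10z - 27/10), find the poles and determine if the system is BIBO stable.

Poles are roots of the denominator: z^2 + 3/10z - 27/10 = 0.
Quadratic formula: z = [-(3/10) +/- sqrt((3/10)^2 - 4*(-27/10))] / 2
Discriminant = 9/100 + 54/5 = 1089/100; sqrt = 33/10.
z = (-3/10 +/- 33/10) / 2 => z = 3/2 or z = -9/5.
|p1| = 9/5, |p2| = 3/2.
For BIBO stability, all poles must lie inside the unit circle (|p| < 1).
System is UNSTABLE since at least one |p| >= 1.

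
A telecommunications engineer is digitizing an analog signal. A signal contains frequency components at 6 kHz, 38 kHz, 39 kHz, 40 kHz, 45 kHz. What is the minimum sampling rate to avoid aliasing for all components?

The highest frequency component is f_max = 45 kHz.
Nyquist rate = 2 * f_max = 2 * 45 kHz = 90 kHz.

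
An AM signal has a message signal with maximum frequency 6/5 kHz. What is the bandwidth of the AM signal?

In AM (double-sideband), the bandwidth is twice the message frequency.
BW = 2 * f_m = 2 * 6/5 kHz = 12/5 kHz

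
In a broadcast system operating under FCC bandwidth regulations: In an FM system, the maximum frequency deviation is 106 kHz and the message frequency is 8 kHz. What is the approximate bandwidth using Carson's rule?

Carson's rule: BW = 2*(delta_f + f_m)
= 2*(106 + 8) kHz = 228 kHz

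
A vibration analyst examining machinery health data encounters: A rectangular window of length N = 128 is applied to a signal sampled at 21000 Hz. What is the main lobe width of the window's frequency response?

For a rectangular window of length N,
the main lobe width in frequency is 2*f_s/N.
= 2*21000/128 = 2625/8 Hz
This determines the minimum frequency separation for resolving two sinusoids.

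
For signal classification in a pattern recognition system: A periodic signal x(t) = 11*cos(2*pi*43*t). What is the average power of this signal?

Average power of A*cos(wt) is A^2/2.
P = 11^2 / 2 = 121/2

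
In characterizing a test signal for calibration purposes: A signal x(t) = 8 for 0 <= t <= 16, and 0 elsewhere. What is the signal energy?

Energy = integral of |x(t)|^2 dt over the signal duration
= 8^2 * 16 = 64 * 16 = 1024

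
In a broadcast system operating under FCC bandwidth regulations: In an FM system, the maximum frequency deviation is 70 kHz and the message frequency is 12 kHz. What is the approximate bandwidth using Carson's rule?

Carson's rule: BW = 2*(delta_f + f_m)
= 2*(70 + 12) kHz = 164 kHz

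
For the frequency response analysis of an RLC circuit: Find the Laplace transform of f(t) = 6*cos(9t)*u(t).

Standard pair: cos(wt)*u(t) <-> s/(s^2+w^2)
With w = 9: L{6*cos(9t)*u(t)} = 6s/(s^2+81)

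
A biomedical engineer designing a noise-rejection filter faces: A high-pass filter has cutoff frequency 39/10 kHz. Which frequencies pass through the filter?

A high-pass filter passes all frequencies above the cutoff frequency 39/10 kHz and attenuates lower frequencies.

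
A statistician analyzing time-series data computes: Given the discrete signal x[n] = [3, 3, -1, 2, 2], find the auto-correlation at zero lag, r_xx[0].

The auto-correlation at zero lag r_xx[0] equals the signal energy.
r_xx[0] = sum of x[n]^2 = 3^2 + 3^2 + (-1)^2 + 2^2 + 2^2
= 9 + 9 + 1 + 4 + 4 = 27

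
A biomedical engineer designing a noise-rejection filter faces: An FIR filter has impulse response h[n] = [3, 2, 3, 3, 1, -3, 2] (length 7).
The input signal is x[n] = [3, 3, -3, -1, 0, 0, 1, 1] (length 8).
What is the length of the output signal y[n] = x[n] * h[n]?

For linear convolution, the output length is:
len(y) = len(x) + len(h) - 1 = 8 + 7 - 1 = 14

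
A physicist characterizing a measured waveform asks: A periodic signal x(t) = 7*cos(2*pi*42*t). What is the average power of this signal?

Average power of A*cos(wt) is A^2/2.
P = 7^2 / 2 = 49/2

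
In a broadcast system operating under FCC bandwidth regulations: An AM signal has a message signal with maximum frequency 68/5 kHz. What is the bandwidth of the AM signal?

In AM (double-sideband), the bandwidth is twice the message frequency.
BW = 2 * f_m = 2 * 68/5 kHz = 136/5 kHz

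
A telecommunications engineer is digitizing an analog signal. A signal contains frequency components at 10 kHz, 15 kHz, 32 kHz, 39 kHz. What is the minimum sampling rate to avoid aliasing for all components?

The highest frequency component is f_max = 39 kHz.
Nyquist rate = 2 * f_max = 2 * 39 kHz = 78 kHz.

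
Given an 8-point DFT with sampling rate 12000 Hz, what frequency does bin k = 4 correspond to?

The frequency of DFT bin k is: f_k = k * f_s / N
f_4 = 4 * 12000 / 8 = 6000 Hz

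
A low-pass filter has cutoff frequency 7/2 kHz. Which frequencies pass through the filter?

A low-pass filter passes all frequencies below the cutoff frequency 7/2 kHz and attenuates higher frequencies.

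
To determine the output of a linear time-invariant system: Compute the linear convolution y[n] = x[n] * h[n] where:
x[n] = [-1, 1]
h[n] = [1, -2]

y[n] = sum_k x[k]*h[n-k]. Output length = len(x) + len(h) - 1 = 2 + 2 - 1 = 3.
y[0] = -1*1 = -1
y[1] = 1*1 + -1*-2 = 3
y[2] = 1*-2 = -2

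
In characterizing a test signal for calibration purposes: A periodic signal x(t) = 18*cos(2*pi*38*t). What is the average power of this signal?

Average power of A*cos(wt) is A^2/2.
P = 18^2 / 2 = 324/2 = 162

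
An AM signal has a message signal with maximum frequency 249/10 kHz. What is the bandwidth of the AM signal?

In AM (double-sideband), the bandwidth is twice the message frequency.
BW = 2 * f_m = 2 * 249/10 kHz = 249/5 kHz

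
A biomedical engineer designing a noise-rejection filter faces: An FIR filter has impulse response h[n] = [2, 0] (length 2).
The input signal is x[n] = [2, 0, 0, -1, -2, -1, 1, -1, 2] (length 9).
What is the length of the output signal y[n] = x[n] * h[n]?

For linear convolution, the output length is:
len(y) = len(x) + len(h) - 1 = 9 + 2 - 1 = 10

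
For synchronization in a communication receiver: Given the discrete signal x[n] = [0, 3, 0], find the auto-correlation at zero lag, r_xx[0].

The auto-correlation at zero lag r_xx[0] equals the signal energy.
r_xx[0] = sum of x[n]^2 = 0^2 + 3^2 + 0^2
= 0 + 9 + 0 = 9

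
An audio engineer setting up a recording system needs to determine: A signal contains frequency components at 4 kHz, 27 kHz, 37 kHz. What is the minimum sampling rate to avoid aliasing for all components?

The highest frequency component is f_max = 37 kHz.
Nyquist rate = 2 * f_max = 2 * 37 kHz = 74 kHz.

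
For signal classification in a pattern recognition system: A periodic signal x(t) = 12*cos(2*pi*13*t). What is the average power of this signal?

Average power of A*cos(wt) is A^2/2.
P = 12^2 / 2 = 144/2 = 72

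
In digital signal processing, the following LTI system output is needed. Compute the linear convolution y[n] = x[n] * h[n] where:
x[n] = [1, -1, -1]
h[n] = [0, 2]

y[n] = sum_k x[k]*h[n-k]. Output length = len(x) + len(h) - 1 = 3 + 2 - 1 = 4.
y[0] = 1*0 = 0
y[1] = -1*0 + 1*2 = 2
y[2] = -1*0 + -1*2 = -2
y[3] = -1*2 = -2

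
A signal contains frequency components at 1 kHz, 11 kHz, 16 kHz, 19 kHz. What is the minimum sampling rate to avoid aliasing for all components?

The highest frequency component is f_max = 19 kHz.
Nyquist rate = 2 * f_max = 2 * 19 kHz = 38 kHz.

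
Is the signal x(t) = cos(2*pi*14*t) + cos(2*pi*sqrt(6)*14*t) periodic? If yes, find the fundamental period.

f1 = 14 Hz, f2 = 14*sqrt(6) Hz
Ratio f2/f1 = sqrt(6), which is irrational.
Since the frequency ratio is irrational, no common period exists.
The signal is not periodic.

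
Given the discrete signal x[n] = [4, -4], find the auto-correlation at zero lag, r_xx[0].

The auto-correlation at zero lag r_xx[0] equals the signal energy.
r_xx[0] = sum of x[n]^2 = 4^2 + (-4)^2
= 16 + 16 = 32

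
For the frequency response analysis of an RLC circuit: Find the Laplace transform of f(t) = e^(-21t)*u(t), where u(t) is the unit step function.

Standard Laplace transform pair:
e^(-at)*u(t) <-> 1/(s+a)
With a = 21: L{e^(-21t)*u(t)} = 1/(s+21), ROC: Re(s) > -21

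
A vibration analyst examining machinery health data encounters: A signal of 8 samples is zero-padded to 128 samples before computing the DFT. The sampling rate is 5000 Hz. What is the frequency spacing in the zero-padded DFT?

Original DFT: N = 8, resolution = f_s/N = 5000/8 = 625 Hz
Zero-padded DFT: N = 128, resolution = f_s/N = 5000/128 = 625/16 Hz
Zero-padding interpolates the spectrum (finer frequency grid)
but does NOT improve the true spectral resolution (ability to resolve close frequencies).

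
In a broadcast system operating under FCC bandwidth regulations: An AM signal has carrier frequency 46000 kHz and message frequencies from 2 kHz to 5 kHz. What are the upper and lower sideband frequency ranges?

Upper sideband (USB) = fc + [fm_low, fm_high] = 46000 + [2, 5] = [46002, 46005] kHz
Lower sideband (LSB) = fc - [fm_high, fm_low] = 46000 - [5, 2] = [45995, 45998] kHz
Total occupied spectrum: 45995 kHz to 46005 kHz (plus carrier at 46000 kHz)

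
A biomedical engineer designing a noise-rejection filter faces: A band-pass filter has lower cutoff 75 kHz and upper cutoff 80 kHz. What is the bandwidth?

Bandwidth = f_high - f_low
= 80 kHz - 75 kHz = 5 kHz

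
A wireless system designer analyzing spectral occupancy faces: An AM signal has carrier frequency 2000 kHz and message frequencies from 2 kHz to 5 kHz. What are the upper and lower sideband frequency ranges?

Upper sideband (USB) = fc + [fm_low, fm_high] = 2000 + [2, 5] = [2002, 2005] kHz
Lower sideband (LSB) = fc - [fm_high, fm_low] = 2000 - [5, 2] = [1995, 1998] kHz
Total occupied spectrum: 1995 kHz to 2005 kHz (plus carrier at 2000 kHz)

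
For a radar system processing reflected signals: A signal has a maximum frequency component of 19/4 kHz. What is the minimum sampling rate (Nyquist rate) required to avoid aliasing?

By the Nyquist-Shannon sampling theorem,
the minimum sampling rate (Nyquist rate) must be at least 2 * f_max.
Nyquist rate = 2 * 19/4 kHz = 19/2 kHz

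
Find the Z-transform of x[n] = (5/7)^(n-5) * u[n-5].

Time-shifting property: if X(z) = Z{x[n]}, then Z{x[n-d]} = z^(-d) * X(z)
X(z) = z/(z - 5/7) for x[n] = (5/7)^n * u[n]
Z{x[n-5]} = z^(-5) * z/(z - 5/7) = z^(-4)/(z - 5/7)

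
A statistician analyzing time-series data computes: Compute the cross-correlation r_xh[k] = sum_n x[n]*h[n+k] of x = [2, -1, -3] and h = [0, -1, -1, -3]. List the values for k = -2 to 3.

Both sequences indexed from 0 and zero outside their support.
Lags with overlap: k = -2 to 3.
  r_xh[-2] = x[2]*h[0] = 0
  r_xh[-1] = x[1]*h[0] + x[2]*h[1] = 3
  r_xh[0] = x[0]*h[0] + x[1]*h[1] + x[2]*h[2] = 4
  r_xh[1] = x[0]*h[1] + x[1]*h[2] + x[2]*h[3] = 8
  r_xh[2] = x[0]*h[2] + x[1]*h[3] = 1
  r_xh[3] = x[0]*h[3] = -6
r_xh = [0, 3, 4, 8, 1, -6] (for k = -2, ..., 3)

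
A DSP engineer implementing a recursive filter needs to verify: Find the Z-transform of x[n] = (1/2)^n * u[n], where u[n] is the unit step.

The Z-transform of a^n * u[n] is z/(z-a) for |z| > |a|.
Here a = 1/2, so X(z) = z/(z - (1/2)) = 2z/(2z - 1)
ROC: |z| > 1/2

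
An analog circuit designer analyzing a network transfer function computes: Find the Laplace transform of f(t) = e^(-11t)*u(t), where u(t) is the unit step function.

Standard Laplace transform pair:
e^(-at)*u(t) <-> 1/(s+a)
With a = 11: L{e^(-11t)*u(t)} = 1/(s+11), ROC: Re(s) > -11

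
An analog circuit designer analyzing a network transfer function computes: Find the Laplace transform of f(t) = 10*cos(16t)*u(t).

Standard pair: cos(wt)*u(t) <-> s/(s^2+w^2)
With w = 16: L{10*cos(16t)*u(t)} = 10s/(s^2+256)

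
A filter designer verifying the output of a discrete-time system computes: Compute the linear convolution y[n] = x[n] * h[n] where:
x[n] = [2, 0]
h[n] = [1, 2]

y[n] = sum_k x[k]*h[n-k]. Output length = len(x) + len(h) - 1 = 2 + 2 - 1 = 3.
y[0] = 2*1 = 2
y[1] = 0*1 + 2*2 = 4
y[2] = 0*2 = 0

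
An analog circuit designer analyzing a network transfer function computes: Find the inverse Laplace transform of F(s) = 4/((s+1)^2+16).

Standard pair: w/((s+a)^2+w^2) <-> e^(-at)*sin(wt)*u(t)
With a=1, w=4: f(t) = e^(-t)*sin(4t)*u(t)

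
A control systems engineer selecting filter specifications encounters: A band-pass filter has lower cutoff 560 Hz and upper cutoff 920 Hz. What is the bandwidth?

Bandwidth = f_high - f_low
= 920 Hz - 560 Hz = 360 Hz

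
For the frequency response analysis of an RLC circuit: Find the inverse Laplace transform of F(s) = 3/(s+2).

Standard pair: k/(s+a) <-> k*e^(-at)*u(t)
With k=3, a=2: f(t) = 3*e^(-2t)*u(t)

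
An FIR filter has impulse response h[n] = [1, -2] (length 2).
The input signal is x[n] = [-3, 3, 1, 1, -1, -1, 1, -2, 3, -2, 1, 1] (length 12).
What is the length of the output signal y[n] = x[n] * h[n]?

For linear convolution, the output length is:
len(y) = len(x) + len(h) - 1 = 12 + 2 - 1 = 13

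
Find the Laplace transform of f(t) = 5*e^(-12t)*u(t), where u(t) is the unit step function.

Standard Laplace transform pair:
e^(-at)*u(t) <-> 1/(s+a)
With a = 12: L{5*e^(-12t)*u(t)} = 5/(s+12), ROC: Re(s) > -12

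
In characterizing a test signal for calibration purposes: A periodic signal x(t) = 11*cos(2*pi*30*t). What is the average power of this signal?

Average power of A*cos(wt) is A^2/2.
P = 11^2 / 2 = 121/2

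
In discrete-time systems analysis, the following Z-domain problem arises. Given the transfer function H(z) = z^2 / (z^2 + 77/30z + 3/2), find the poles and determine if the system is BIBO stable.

Poles are roots of the denominator: z^2 + 77/30z + 3/2 = 0.
Quadratic formula: z = [-(77/30) +/- sqrt((77/30)^2 - 4*(3/2))] / 2
Discriminant = 5929/900 - 6 = 529/900; sqrt = 23/30.
z = (-77/30 +/- 23/30) / 2 => z = -9/10 or z = -5/3.
|p1| = 5/3, |p2| = 9/10.
For BIBO stability, all poles must lie inside the unit circle (|p| < 1).
System is UNSTABLE since at least one |p| >= 1.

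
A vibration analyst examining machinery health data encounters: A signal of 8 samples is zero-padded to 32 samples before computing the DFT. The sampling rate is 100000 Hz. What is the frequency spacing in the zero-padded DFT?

Original DFT: N = 8, resolution = f_s/N = 100000/8 = 12500 Hz
Zero-padded DFT: N = 32, resolution = f_s/N = 100000/32 = 3125 Hz
Zero-padding interpolates the spectrum (finer frequency grid)
but does NOT improve the true spectral resolution (ability to resolve close frequencies).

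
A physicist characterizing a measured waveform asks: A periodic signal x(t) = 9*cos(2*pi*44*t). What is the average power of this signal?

Average power of A*cos(wt) is A^2/2.
P = 9^2 / 2 = 81/2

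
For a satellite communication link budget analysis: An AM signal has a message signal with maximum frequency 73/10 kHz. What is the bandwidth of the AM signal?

In AM (double-sideband), the bandwidth is twice the message frequency.
BW = 2 * f_m = 2 * 73/10 kHz = 73/5 kHz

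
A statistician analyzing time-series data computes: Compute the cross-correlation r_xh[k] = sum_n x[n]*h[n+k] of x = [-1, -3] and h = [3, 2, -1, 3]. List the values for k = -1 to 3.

Both sequences indexed from 0 and zero outside their support.
Lags with overlap: k = -1 to 3.
  r_xh[-1] = x[1]*h[0] = -9
  r_xh[0] = x[0]*h[0] + x[1]*h[1] = -9
  r_xh[1] = x[0]*h[1] + x[1]*h[2] = 1
  r_xh[2] = x[0]*h[2] + x[1]*h[3] = -8
  r_xh[3] = x[0]*h[3] = -3
r_xh = [-9, -9, 1, -8, -3] (for k = -1, ..., 3)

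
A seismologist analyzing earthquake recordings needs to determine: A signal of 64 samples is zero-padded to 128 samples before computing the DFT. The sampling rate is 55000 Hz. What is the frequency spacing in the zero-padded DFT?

Original DFT: N = 64, resolution = f_s/N = 55000/64 = 6875/8 Hz
Zero-padded DFT: N = 128, resolution = f_s/N = 55000/128 = 6875/16 Hz
Zero-padding interpolates the spectrum (finer frequency grid)
but does NOT improve the true spectral resolution (ability to resolve close frequencies).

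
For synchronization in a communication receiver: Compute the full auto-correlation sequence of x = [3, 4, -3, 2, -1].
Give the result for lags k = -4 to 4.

r_xx[k] = sum_m x[m]*x[m+k], indexed from 0, for k = -4 to 4:
  r_xx[-4] = x[4]*x[0] = -3
  r_xx[-3] = x[3]*x[0] + x[4]*x[1] = 2
  r_xx[-2] = x[2]*x[0] + x[3]*x[1] + x[4]*x[2] = 2
  r_xx[-1] = x[1]*x[0] + x[2]*x[1] + x[3]*x[2] + x[4]*x[3] = -8
  r_xx[0] = x[0]*x[0] + x[1]*x[1] + x[2]*x[2] + x[3]*x[3] + x[4]*x[4] = 39
  r_xx[1] = x[0]*x[1] + x[1]*x[2] + x[2]*x[3] + x[3]*x[4] = -8
  r_xx[2] = x[0]*x[2] + x[1]*x[3] + x[2]*x[4] = 2
  r_xx[3] = x[0]*x[3] + x[1]*x[4] = 2
  r_xx[4] = x[0]*x[4] = -3
r_xx = [-3, 2, 2, -8, 39, -8, 2, 2, -3]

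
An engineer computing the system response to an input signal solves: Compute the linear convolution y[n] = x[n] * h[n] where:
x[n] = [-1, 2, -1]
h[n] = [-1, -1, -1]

y[n] = sum_k x[k]*h[n-k]. Output length = len(x) + len(h) - 1 = 3 + 3 - 1 = 5.
y[0] = -1*-1 = 1
y[1] = 2*-1 + -1*-1 = -1
y[2] = -1*-1 + 2*-1 + -1*-1 = 0
y[3] = -1*-1 + 2*-1 = -1
y[4] = -1*-1 = 1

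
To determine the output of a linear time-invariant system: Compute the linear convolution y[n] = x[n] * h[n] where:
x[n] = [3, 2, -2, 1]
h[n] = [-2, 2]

y[n] = sum_k x[k]*h[n-k]. Output length = len(x) + len(h) - 1 = 4 + 2 - 1 = 5.
y[0] = 3*-2 = -6
y[1] = 2*-2 + 3*2 = 2
y[2] = -2*-2 + 2*2 = 8
y[3] = 1*-2 + -2*2 = -6
y[4] = 1*2 = 2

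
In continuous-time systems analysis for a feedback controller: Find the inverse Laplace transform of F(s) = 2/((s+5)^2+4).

Standard pair: w/((s+a)^2+w^2) <-> e^(-at)*sin(wt)*u(t)
With a=5, w=2: f(t) = e^(-5t)*sin(2t)*u(t)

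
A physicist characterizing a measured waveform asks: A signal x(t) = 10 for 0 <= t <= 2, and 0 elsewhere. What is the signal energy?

Energy = integral of |x(t)|^2 dt over the signal duration
= 10^2 * 2 = 100 * 2 = 200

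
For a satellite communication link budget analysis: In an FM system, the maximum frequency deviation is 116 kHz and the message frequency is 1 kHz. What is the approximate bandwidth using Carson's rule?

Carson's rule: BW = 2*(delta_f + f_m)
= 2*(116 + 1) kHz = 234 kHz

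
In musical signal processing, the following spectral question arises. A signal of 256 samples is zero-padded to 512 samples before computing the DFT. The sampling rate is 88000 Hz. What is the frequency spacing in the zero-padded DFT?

Original DFT: N = 256, resolution = f_s/N = 88000/256 = 1375/4 Hz
Zero-padded DFT: N = 512, resolution = f_s/N = 88000/512 = 1375/8 Hz
Zero-padding interpolates the spectrum (finer frequency grid)
but does NOT improve the true spectral resolution (ability to resolve close frequencies).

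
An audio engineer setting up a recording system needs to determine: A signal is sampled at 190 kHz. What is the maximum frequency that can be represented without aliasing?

The maximum frequency that can be represented without aliasing
is the Nyquist frequency: f_max = f_s / 2 = 190 kHz / 2 = 95 kHz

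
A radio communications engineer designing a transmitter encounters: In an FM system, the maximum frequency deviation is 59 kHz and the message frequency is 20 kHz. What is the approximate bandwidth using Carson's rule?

Carson's rule: BW = 2*(delta_f + f_m)
= 2*(59 + 20) kHz = 158 kHz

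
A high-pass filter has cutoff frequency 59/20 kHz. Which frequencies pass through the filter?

A high-pass filter passes all frequencies above the cutoff frequency 59/20 kHz and attenuates lower frequencies.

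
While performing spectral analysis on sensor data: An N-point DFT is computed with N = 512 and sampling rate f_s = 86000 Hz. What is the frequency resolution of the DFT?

DFT frequency resolution = f_s / N
= 86000 / 512 = 5375/32 Hz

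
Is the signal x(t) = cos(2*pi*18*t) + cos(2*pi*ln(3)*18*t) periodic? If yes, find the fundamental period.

f1 = 18 Hz, f2 = 18*ln(3) Hz
Ratio f2/f1 = ln(3), which is irrational.
Since the frequency ratio is irrational, no common period exists.
The signal is not periodic.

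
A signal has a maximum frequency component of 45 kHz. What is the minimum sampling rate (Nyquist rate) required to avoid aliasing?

By the Nyquist-Shannon sampling theorem,
the minimum sampling rate (Nyquist rate) must be at least 2 * f_max.
Nyquist rate = 2 * 45 kHz = 90 kHz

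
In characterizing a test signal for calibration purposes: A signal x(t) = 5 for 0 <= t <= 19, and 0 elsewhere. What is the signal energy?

Energy = integral of |x(t)|^2 dt over the signal duration
= 5^2 * 19 = 25 * 19 = 475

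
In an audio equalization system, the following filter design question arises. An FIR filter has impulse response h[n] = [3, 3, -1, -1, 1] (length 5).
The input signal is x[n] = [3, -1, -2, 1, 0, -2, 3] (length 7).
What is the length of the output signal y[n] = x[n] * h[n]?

For linear convolution, the output length is:
len(y) = len(x) + len(h) - 1 = 7 + 5 - 1 = 11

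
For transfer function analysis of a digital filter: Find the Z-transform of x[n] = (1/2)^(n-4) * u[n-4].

Time-shifting property: if X(z) = Z{x[n]}, then Z{x[n-d]} = z^(-d) * X(z)
X(z) = z/(z - 1/2) for x[n] = (1/2)^n * u[n]
Z{x[n-4]} = z^(-4) * z/(z - 1/2) = z^(-3)/(z - 1/2)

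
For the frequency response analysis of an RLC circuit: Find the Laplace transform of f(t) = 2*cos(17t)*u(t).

Standard pair: cos(wt)*u(t) <-> s/(s^2+w^2)
With w = 17: L{2*cos(17t)*u(t)} = 2s/(s^2+289)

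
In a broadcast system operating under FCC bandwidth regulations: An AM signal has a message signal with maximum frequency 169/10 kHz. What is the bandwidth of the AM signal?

In AM (double-sideband), the bandwidth is twice the message frequency.
BW = 2 * f_m = 2 * 169/10 kHz = 169/5 kHz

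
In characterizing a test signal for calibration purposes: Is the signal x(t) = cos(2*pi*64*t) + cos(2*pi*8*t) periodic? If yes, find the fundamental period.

f1 = 64 Hz, f2 = 8 Hz
Period T1 = 1/64, T2 = 1/8
Ratio T1/T2 = 8/64, which is rational.
The signal is periodic with fundamental period T = 1/GCD(64,8) = 1/8 s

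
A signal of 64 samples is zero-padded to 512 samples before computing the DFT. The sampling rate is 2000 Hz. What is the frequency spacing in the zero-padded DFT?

Original DFT: N = 64, resolution = f_s/N = 2000/64 = 125/4 Hz
Zero-padded DFT: N = 512, resolution = f_s/N = 2000/512 = 125/32 Hz
Zero-padding interpolates the spectrum (finer frequency grid)
but does NOT improve the true spectral resolution (ability to resolve close frequencies).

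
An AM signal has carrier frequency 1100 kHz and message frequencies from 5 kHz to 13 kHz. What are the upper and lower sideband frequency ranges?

Upper sideband (USB) = fc + [fm_low, fm_high] = 1100 + [5, 13] = [1105, 1113] kHz
Lower sideband (LSB) = fc - [fm_high, fm_low] = 1100 - [13, 5] = [1087, 1095] kHz
Total occupied spectrum: 1087 kHz to 1113 kHz (plus carrier at 1100 kHz)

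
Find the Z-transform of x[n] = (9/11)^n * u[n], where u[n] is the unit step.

The Z-transform of a^n * u[n] is z/(z-a) for |z| > |a|.
Here a = 9/11, so X(z) = z/(z - (9/11)) = 11z/(11z - 9)
ROC: |z| > 9/11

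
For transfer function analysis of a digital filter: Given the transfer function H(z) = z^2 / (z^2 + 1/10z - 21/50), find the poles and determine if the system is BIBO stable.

Poles are roots of the denominator: z^2 + 1/10z - 21/50 = 0.
Quadratic formula: z = [-(1/10) +/- sqrt((1/10)^2 - 4*(-21/50))] / 2
Discriminant = 1/100 + 42/25 = 169/100; sqrt = 13/10.
z = (-1/10 +/- 13/10) / 2 => z = 3/5 or z = -7/10.
|p1| = 3/5, |p2| = 7/10.
For BIBO stability, all poles must lie inside the unit circle (|p| < 1).
System is STABLE since both |p| < 1.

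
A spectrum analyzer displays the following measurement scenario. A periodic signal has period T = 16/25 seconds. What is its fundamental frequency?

The fundamental frequency is the reciprocal of the period.
f = 1/T = 1/(16/25) = 25/16 Hz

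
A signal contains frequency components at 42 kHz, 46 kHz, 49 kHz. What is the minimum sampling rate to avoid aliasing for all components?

The highest frequency component is f_max = 49 kHz.
Nyquist rate = 2 * f_max = 2 * 49 kHz = 98 kHz.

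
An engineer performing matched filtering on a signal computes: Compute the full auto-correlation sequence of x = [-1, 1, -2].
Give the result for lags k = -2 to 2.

r_xx[k] = sum_m x[m]*x[m+k], indexed from 0, for k = -2 to 2:
  r_xx[-2] = x[2]*x[0] = 2
  r_xx[-1] = x[1]*x[0] + x[2]*x[1] = -3
  r_xx[0] = x[0]*x[0] + x[1]*x[1] + x[2]*x[2] = 6
  r_xx[1] = x[0]*x[1] + x[1]*x[2] = -3
  r_xx[2] = x[0]*x[2] = 2
r_xx = [2, -3, 6, -3, 2]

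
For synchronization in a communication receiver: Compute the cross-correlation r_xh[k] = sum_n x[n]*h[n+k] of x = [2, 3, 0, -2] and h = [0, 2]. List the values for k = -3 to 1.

Both sequences indexed from 0 and zero outside their support.
Lags with overlap: k = -3 to 1.
  r_xh[-3] = x[3]*h[0] = 0
  r_xh[-2] = x[2]*h[0] + x[3]*h[1] = -4
  r_xh[-1] = x[1]*h[0] + x[2]*h[1] = 0
  r_xh[0] = x[0]*h[0] + x[1]*h[1] = 6
  r_xh[1] = x[0]*h[1] = 4
r_xh = [0, -4, 0, 6, 4] (for k = -3, ..., 1)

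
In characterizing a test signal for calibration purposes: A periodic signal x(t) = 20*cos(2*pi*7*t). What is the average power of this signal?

Average power of A*cos(wt) is A^2/2.
P = 20^2 / 2 = 400/2 = 200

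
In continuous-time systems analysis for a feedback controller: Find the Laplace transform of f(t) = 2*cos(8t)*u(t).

Standard pair: cos(wt)*u(t) <-> s/(s^2+w^2)
With w = 8: L{2*cos(8t)*u(t)} = 2s/(s^2+64)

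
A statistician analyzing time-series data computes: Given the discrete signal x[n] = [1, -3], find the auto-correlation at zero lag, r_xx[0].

The auto-correlation at zero lag r_xx[0] equals the signal energy.
r_xx[0] = sum of x[n]^2 = 1^2 + (-3)^2
= 1 + 9 = 10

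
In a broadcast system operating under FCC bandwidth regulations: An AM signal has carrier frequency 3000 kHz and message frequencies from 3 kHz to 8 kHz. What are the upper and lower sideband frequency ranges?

Upper sideband (USB) = fc + [fm_low, fm_high] = 3000 + [3, 8] = [3003, 3008] kHz
Lower sideband (LSB) = fc - [fm_high, fm_low] = 3000 - [8, 3] = [2992, 2997] kHz
Total occupied spectrum: 2992 kHz to 3008 kHz (plus carrier at 3000 kHz)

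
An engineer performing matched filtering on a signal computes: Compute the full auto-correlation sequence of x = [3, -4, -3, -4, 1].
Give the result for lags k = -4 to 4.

r_xx[k] = sum_m x[m]*x[m+k], indexed from 0, for k = -4 to 4:
  r_xx[-4] = x[4]*x[0] = 3
  r_xx[-3] = x[3]*x[0] + x[4]*x[1] = -16
  r_xx[-2] = x[2]*x[0] + x[3]*x[1] + x[4]*x[2] = 4
  r_xx[-1] = x[1]*x[0] + x[2]*x[1] + x[3]*x[2] + x[4]*x[3] = 8
  r_xx[0] = x[0]*x[0] + x[1]*x[1] + x[2]*x[2] + x[3]*x[3] + x[4]*x[4] = 51
  r_xx[1] = x[0]*x[1] + x[1]*x[2] + x[2]*x[3] + x[3]*x[4] = 8
  r_xx[2] = x[0]*x[2] + x[1]*x[3] + x[2]*x[4] = 4
  r_xx[3] = x[0]*x[3] + x[1]*x[4] = -16
  r_xx[4] = x[0]*x[4] = 3
r_xx = [3, -16, 4, 8, 51, 8, 4, -16, 3]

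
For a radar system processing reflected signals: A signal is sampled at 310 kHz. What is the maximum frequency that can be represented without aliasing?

The maximum frequency that can be represented without aliasing
is the Nyquist frequency: f_max = f_s / 2 = 310 kHz / 2 = 155 kHz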